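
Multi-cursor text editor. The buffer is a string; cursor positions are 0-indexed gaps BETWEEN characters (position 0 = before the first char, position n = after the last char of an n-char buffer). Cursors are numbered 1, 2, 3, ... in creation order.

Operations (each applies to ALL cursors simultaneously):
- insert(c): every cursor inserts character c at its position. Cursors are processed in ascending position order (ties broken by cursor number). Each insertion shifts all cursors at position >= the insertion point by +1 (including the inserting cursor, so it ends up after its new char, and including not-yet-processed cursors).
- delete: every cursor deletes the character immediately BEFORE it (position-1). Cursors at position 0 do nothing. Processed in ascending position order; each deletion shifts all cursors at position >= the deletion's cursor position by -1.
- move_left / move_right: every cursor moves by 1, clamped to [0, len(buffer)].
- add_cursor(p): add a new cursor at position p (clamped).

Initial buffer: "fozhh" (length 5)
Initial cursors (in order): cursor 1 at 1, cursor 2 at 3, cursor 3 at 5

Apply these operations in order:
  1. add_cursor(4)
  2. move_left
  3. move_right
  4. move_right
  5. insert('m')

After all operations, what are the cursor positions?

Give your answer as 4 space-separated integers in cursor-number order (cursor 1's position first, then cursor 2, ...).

Answer: 3 6 9 9

Derivation:
After op 1 (add_cursor(4)): buffer="fozhh" (len 5), cursors c1@1 c2@3 c4@4 c3@5, authorship .....
After op 2 (move_left): buffer="fozhh" (len 5), cursors c1@0 c2@2 c4@3 c3@4, authorship .....
After op 3 (move_right): buffer="fozhh" (len 5), cursors c1@1 c2@3 c4@4 c3@5, authorship .....
After op 4 (move_right): buffer="fozhh" (len 5), cursors c1@2 c2@4 c3@5 c4@5, authorship .....
After op 5 (insert('m')): buffer="fomzhmhmm" (len 9), cursors c1@3 c2@6 c3@9 c4@9, authorship ..1..2.34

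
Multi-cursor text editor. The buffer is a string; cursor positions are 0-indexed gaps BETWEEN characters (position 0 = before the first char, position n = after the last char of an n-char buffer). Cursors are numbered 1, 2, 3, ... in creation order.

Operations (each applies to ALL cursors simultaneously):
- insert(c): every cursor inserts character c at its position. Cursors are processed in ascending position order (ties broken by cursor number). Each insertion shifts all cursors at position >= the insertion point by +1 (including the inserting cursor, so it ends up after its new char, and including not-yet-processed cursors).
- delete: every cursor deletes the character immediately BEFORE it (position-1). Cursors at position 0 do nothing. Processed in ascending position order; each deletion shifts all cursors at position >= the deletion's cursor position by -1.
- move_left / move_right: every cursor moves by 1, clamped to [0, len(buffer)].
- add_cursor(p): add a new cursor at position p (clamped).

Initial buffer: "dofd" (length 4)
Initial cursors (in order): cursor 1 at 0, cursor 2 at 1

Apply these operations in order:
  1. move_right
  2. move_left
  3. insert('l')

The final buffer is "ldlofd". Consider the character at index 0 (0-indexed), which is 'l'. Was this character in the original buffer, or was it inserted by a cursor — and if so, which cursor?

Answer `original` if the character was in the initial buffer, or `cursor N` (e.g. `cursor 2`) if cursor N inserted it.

Answer: cursor 1

Derivation:
After op 1 (move_right): buffer="dofd" (len 4), cursors c1@1 c2@2, authorship ....
After op 2 (move_left): buffer="dofd" (len 4), cursors c1@0 c2@1, authorship ....
After op 3 (insert('l')): buffer="ldlofd" (len 6), cursors c1@1 c2@3, authorship 1.2...
Authorship (.=original, N=cursor N): 1 . 2 . . .
Index 0: author = 1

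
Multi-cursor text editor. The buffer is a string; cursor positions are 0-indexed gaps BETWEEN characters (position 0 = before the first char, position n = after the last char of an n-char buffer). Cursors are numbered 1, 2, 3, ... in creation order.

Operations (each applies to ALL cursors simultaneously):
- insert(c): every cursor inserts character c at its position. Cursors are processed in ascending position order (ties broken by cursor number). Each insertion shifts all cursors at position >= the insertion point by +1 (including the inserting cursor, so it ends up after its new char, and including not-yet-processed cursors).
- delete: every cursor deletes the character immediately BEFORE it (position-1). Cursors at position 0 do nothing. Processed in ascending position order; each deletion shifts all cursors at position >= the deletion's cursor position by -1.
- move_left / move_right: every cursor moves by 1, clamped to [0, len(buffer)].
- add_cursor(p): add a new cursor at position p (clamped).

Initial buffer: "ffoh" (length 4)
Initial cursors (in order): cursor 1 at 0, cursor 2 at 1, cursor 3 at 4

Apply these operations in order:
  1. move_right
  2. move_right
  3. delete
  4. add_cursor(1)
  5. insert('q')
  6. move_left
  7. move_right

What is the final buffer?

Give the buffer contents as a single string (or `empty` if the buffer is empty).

Answer: fqqqq

Derivation:
After op 1 (move_right): buffer="ffoh" (len 4), cursors c1@1 c2@2 c3@4, authorship ....
After op 2 (move_right): buffer="ffoh" (len 4), cursors c1@2 c2@3 c3@4, authorship ....
After op 3 (delete): buffer="f" (len 1), cursors c1@1 c2@1 c3@1, authorship .
After op 4 (add_cursor(1)): buffer="f" (len 1), cursors c1@1 c2@1 c3@1 c4@1, authorship .
After op 5 (insert('q')): buffer="fqqqq" (len 5), cursors c1@5 c2@5 c3@5 c4@5, authorship .1234
After op 6 (move_left): buffer="fqqqq" (len 5), cursors c1@4 c2@4 c3@4 c4@4, authorship .1234
After op 7 (move_right): buffer="fqqqq" (len 5), cursors c1@5 c2@5 c3@5 c4@5, authorship .1234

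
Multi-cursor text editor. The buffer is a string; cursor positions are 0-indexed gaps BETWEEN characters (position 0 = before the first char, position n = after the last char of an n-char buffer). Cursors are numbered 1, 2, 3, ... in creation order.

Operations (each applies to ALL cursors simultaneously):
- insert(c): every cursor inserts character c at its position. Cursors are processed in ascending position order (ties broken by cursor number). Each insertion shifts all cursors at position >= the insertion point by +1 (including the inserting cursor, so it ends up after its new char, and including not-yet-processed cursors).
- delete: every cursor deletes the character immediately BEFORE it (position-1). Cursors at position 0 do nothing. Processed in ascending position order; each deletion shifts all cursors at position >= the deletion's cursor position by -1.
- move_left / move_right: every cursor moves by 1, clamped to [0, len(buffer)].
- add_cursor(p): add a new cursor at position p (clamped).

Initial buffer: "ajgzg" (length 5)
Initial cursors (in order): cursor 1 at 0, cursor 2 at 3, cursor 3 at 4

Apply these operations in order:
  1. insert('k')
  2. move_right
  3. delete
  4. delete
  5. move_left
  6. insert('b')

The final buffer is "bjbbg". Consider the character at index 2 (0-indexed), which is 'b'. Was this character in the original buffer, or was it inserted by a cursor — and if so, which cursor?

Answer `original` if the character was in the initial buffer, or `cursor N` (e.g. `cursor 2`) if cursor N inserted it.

After op 1 (insert('k')): buffer="kajgkzkg" (len 8), cursors c1@1 c2@5 c3@7, authorship 1...2.3.
After op 2 (move_right): buffer="kajgkzkg" (len 8), cursors c1@2 c2@6 c3@8, authorship 1...2.3.
After op 3 (delete): buffer="kjgkk" (len 5), cursors c1@1 c2@4 c3@5, authorship 1..23
After op 4 (delete): buffer="jg" (len 2), cursors c1@0 c2@2 c3@2, authorship ..
After op 5 (move_left): buffer="jg" (len 2), cursors c1@0 c2@1 c3@1, authorship ..
After op 6 (insert('b')): buffer="bjbbg" (len 5), cursors c1@1 c2@4 c3@4, authorship 1.23.
Authorship (.=original, N=cursor N): 1 . 2 3 .
Index 2: author = 2

Answer: cursor 2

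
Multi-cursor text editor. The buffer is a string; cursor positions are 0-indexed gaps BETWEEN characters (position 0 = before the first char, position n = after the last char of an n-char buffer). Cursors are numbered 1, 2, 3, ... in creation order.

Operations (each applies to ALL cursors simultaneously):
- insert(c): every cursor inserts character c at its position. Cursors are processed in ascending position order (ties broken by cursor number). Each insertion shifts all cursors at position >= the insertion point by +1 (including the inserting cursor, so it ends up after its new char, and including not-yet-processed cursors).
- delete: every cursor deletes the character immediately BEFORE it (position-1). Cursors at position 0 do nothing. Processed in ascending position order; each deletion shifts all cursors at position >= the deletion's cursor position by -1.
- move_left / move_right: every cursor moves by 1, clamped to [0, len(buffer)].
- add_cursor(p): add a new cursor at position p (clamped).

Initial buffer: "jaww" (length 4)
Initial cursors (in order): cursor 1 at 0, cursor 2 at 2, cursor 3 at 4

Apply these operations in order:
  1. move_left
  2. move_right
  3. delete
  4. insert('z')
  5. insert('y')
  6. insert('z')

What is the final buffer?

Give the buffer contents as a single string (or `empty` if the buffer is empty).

After op 1 (move_left): buffer="jaww" (len 4), cursors c1@0 c2@1 c3@3, authorship ....
After op 2 (move_right): buffer="jaww" (len 4), cursors c1@1 c2@2 c3@4, authorship ....
After op 3 (delete): buffer="w" (len 1), cursors c1@0 c2@0 c3@1, authorship .
After op 4 (insert('z')): buffer="zzwz" (len 4), cursors c1@2 c2@2 c3@4, authorship 12.3
After op 5 (insert('y')): buffer="zzyywzy" (len 7), cursors c1@4 c2@4 c3@7, authorship 1212.33
After op 6 (insert('z')): buffer="zzyyzzwzyz" (len 10), cursors c1@6 c2@6 c3@10, authorship 121212.333

Answer: zzyyzzwzyz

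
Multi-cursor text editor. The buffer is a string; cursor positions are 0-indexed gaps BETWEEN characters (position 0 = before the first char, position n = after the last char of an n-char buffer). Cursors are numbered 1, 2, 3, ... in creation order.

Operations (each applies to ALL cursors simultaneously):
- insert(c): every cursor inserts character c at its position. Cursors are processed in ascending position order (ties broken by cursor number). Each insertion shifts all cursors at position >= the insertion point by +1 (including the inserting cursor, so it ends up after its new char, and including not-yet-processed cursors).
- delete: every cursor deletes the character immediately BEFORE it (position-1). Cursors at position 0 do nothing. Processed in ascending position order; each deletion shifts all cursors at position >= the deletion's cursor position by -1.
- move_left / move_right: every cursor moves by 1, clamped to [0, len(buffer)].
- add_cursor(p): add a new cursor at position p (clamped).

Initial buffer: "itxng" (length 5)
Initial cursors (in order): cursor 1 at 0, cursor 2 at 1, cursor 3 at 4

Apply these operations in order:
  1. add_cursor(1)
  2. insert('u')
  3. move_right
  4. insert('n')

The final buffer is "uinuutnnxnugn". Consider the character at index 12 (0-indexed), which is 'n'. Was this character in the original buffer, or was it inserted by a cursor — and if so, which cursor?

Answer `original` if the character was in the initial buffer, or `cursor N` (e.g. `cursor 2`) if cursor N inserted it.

After op 1 (add_cursor(1)): buffer="itxng" (len 5), cursors c1@0 c2@1 c4@1 c3@4, authorship .....
After op 2 (insert('u')): buffer="uiuutxnug" (len 9), cursors c1@1 c2@4 c4@4 c3@8, authorship 1.24...3.
After op 3 (move_right): buffer="uiuutxnug" (len 9), cursors c1@2 c2@5 c4@5 c3@9, authorship 1.24...3.
After op 4 (insert('n')): buffer="uinuutnnxnugn" (len 13), cursors c1@3 c2@8 c4@8 c3@13, authorship 1.124.24..3.3
Authorship (.=original, N=cursor N): 1 . 1 2 4 . 2 4 . . 3 . 3
Index 12: author = 3

Answer: cursor 3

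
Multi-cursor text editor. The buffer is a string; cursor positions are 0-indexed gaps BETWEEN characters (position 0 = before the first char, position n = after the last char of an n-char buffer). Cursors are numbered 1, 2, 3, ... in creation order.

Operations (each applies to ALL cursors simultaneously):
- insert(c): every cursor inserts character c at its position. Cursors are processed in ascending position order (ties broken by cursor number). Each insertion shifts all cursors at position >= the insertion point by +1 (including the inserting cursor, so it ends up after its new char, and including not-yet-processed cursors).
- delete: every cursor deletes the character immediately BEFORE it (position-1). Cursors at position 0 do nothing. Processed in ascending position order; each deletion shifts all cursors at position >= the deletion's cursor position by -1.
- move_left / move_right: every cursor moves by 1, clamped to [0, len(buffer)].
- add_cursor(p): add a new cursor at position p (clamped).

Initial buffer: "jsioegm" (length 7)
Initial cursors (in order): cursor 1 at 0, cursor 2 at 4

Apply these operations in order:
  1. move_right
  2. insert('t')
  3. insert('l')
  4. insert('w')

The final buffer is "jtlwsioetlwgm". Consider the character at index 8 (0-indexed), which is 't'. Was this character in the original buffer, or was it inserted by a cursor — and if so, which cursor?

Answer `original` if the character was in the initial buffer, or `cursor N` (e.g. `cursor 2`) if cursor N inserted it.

After op 1 (move_right): buffer="jsioegm" (len 7), cursors c1@1 c2@5, authorship .......
After op 2 (insert('t')): buffer="jtsioetgm" (len 9), cursors c1@2 c2@7, authorship .1....2..
After op 3 (insert('l')): buffer="jtlsioetlgm" (len 11), cursors c1@3 c2@9, authorship .11....22..
After op 4 (insert('w')): buffer="jtlwsioetlwgm" (len 13), cursors c1@4 c2@11, authorship .111....222..
Authorship (.=original, N=cursor N): . 1 1 1 . . . . 2 2 2 . .
Index 8: author = 2

Answer: cursor 2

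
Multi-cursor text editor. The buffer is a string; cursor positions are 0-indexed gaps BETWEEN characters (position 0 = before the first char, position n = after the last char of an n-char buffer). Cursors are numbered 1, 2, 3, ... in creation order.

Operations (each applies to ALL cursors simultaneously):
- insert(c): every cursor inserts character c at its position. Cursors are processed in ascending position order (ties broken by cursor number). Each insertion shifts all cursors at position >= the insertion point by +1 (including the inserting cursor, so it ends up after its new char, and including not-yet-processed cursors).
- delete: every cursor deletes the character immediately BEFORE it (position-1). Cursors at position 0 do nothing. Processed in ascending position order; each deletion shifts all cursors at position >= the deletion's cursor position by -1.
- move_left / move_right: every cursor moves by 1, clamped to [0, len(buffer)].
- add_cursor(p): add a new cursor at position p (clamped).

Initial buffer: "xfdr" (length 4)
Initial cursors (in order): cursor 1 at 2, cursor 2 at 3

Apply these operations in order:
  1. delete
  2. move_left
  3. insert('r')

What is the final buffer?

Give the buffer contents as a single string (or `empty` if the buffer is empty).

After op 1 (delete): buffer="xr" (len 2), cursors c1@1 c2@1, authorship ..
After op 2 (move_left): buffer="xr" (len 2), cursors c1@0 c2@0, authorship ..
After op 3 (insert('r')): buffer="rrxr" (len 4), cursors c1@2 c2@2, authorship 12..

Answer: rrxr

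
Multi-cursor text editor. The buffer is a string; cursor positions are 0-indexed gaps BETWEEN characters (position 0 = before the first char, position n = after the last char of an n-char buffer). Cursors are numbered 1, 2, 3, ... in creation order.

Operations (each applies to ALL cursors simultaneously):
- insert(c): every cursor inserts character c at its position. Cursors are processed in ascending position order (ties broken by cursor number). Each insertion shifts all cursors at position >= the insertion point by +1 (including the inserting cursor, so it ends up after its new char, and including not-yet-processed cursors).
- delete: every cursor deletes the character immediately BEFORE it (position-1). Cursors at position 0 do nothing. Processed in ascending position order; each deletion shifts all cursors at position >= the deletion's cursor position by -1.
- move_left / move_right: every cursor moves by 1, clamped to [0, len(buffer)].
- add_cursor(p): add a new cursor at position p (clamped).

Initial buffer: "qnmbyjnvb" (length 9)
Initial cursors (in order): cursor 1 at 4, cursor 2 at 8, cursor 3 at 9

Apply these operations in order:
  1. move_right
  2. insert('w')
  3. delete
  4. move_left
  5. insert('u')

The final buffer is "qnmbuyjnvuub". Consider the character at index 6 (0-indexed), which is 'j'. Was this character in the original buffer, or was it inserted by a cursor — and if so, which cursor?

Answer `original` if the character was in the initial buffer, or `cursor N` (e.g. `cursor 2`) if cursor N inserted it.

Answer: original

Derivation:
After op 1 (move_right): buffer="qnmbyjnvb" (len 9), cursors c1@5 c2@9 c3@9, authorship .........
After op 2 (insert('w')): buffer="qnmbywjnvbww" (len 12), cursors c1@6 c2@12 c3@12, authorship .....1....23
After op 3 (delete): buffer="qnmbyjnvb" (len 9), cursors c1@5 c2@9 c3@9, authorship .........
After op 4 (move_left): buffer="qnmbyjnvb" (len 9), cursors c1@4 c2@8 c3@8, authorship .........
After op 5 (insert('u')): buffer="qnmbuyjnvuub" (len 12), cursors c1@5 c2@11 c3@11, authorship ....1....23.
Authorship (.=original, N=cursor N): . . . . 1 . . . . 2 3 .
Index 6: author = original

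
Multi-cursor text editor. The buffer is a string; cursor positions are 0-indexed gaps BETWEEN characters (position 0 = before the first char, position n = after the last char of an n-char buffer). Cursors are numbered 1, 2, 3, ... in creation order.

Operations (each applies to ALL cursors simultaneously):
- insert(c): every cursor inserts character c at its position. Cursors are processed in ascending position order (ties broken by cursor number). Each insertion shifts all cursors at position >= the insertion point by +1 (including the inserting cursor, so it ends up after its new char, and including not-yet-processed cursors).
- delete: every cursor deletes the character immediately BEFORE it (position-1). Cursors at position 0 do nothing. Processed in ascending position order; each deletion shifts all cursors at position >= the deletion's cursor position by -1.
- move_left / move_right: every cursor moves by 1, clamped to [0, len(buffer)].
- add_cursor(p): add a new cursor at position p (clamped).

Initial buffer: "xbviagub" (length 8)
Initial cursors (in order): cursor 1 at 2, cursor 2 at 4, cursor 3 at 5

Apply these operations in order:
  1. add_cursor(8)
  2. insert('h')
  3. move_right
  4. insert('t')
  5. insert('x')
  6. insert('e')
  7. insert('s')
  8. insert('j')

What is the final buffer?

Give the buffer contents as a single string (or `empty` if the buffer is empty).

Answer: xbhvtxesjihatxesjhgtxesjubhtxesj

Derivation:
After op 1 (add_cursor(8)): buffer="xbviagub" (len 8), cursors c1@2 c2@4 c3@5 c4@8, authorship ........
After op 2 (insert('h')): buffer="xbhvihahgubh" (len 12), cursors c1@3 c2@6 c3@8 c4@12, authorship ..1..2.3...4
After op 3 (move_right): buffer="xbhvihahgubh" (len 12), cursors c1@4 c2@7 c3@9 c4@12, authorship ..1..2.3...4
After op 4 (insert('t')): buffer="xbhvtihathgtubht" (len 16), cursors c1@5 c2@9 c3@12 c4@16, authorship ..1.1.2.23.3..44
After op 5 (insert('x')): buffer="xbhvtxihatxhgtxubhtx" (len 20), cursors c1@6 c2@11 c3@15 c4@20, authorship ..1.11.2.223.33..444
After op 6 (insert('e')): buffer="xbhvtxeihatxehgtxeubhtxe" (len 24), cursors c1@7 c2@13 c3@18 c4@24, authorship ..1.111.2.2223.333..4444
After op 7 (insert('s')): buffer="xbhvtxesihatxeshgtxesubhtxes" (len 28), cursors c1@8 c2@15 c3@21 c4@28, authorship ..1.1111.2.22223.3333..44444
After op 8 (insert('j')): buffer="xbhvtxesjihatxesjhgtxesjubhtxesj" (len 32), cursors c1@9 c2@17 c3@24 c4@32, authorship ..1.11111.2.222223.33333..444444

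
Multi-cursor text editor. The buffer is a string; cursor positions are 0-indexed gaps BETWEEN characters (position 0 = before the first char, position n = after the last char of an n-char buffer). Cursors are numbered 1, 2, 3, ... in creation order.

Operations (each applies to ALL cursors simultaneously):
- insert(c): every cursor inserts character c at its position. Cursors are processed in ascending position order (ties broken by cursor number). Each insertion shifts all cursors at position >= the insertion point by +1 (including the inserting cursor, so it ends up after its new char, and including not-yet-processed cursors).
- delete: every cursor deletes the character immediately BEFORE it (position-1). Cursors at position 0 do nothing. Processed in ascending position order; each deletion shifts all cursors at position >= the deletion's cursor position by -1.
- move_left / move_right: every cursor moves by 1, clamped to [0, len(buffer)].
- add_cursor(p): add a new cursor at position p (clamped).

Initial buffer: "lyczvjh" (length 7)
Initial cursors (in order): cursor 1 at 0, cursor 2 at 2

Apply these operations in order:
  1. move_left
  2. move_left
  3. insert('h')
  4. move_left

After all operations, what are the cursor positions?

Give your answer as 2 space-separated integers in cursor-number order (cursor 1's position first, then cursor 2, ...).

After op 1 (move_left): buffer="lyczvjh" (len 7), cursors c1@0 c2@1, authorship .......
After op 2 (move_left): buffer="lyczvjh" (len 7), cursors c1@0 c2@0, authorship .......
After op 3 (insert('h')): buffer="hhlyczvjh" (len 9), cursors c1@2 c2@2, authorship 12.......
After op 4 (move_left): buffer="hhlyczvjh" (len 9), cursors c1@1 c2@1, authorship 12.......

Answer: 1 1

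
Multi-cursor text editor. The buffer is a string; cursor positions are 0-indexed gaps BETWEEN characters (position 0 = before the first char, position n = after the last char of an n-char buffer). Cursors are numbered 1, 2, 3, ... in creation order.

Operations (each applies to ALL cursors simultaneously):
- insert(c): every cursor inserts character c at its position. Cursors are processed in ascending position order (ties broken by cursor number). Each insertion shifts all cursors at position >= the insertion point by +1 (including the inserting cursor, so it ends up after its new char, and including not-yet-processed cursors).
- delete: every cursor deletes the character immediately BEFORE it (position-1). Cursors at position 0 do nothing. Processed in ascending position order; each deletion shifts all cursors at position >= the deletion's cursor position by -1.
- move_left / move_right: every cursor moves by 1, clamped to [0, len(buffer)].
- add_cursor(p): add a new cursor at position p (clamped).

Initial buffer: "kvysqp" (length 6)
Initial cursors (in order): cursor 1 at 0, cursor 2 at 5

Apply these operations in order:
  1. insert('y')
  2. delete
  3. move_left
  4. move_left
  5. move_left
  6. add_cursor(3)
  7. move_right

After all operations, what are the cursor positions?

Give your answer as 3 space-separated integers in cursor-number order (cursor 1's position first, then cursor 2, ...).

Answer: 1 3 4

Derivation:
After op 1 (insert('y')): buffer="ykvysqyp" (len 8), cursors c1@1 c2@7, authorship 1.....2.
After op 2 (delete): buffer="kvysqp" (len 6), cursors c1@0 c2@5, authorship ......
After op 3 (move_left): buffer="kvysqp" (len 6), cursors c1@0 c2@4, authorship ......
After op 4 (move_left): buffer="kvysqp" (len 6), cursors c1@0 c2@3, authorship ......
After op 5 (move_left): buffer="kvysqp" (len 6), cursors c1@0 c2@2, authorship ......
After op 6 (add_cursor(3)): buffer="kvysqp" (len 6), cursors c1@0 c2@2 c3@3, authorship ......
After op 7 (move_right): buffer="kvysqp" (len 6), cursors c1@1 c2@3 c3@4, authorship ......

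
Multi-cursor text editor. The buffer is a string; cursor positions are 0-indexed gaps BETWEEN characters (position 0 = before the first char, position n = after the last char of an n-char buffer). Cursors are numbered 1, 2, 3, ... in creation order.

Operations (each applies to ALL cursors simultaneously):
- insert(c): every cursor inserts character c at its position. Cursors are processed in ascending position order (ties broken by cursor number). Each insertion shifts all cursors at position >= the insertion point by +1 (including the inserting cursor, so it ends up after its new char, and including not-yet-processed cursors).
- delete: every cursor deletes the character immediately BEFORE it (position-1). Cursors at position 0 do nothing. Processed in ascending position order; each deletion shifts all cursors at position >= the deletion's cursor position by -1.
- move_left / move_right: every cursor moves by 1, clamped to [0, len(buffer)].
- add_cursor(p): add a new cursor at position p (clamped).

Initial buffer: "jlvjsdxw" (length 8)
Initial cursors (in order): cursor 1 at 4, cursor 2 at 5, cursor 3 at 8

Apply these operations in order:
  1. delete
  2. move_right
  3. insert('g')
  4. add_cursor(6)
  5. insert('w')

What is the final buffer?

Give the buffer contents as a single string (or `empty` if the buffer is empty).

After op 1 (delete): buffer="jlvdx" (len 5), cursors c1@3 c2@3 c3@5, authorship .....
After op 2 (move_right): buffer="jlvdx" (len 5), cursors c1@4 c2@4 c3@5, authorship .....
After op 3 (insert('g')): buffer="jlvdggxg" (len 8), cursors c1@6 c2@6 c3@8, authorship ....12.3
After op 4 (add_cursor(6)): buffer="jlvdggxg" (len 8), cursors c1@6 c2@6 c4@6 c3@8, authorship ....12.3
After op 5 (insert('w')): buffer="jlvdggwwwxgw" (len 12), cursors c1@9 c2@9 c4@9 c3@12, authorship ....12124.33

Answer: jlvdggwwwxgw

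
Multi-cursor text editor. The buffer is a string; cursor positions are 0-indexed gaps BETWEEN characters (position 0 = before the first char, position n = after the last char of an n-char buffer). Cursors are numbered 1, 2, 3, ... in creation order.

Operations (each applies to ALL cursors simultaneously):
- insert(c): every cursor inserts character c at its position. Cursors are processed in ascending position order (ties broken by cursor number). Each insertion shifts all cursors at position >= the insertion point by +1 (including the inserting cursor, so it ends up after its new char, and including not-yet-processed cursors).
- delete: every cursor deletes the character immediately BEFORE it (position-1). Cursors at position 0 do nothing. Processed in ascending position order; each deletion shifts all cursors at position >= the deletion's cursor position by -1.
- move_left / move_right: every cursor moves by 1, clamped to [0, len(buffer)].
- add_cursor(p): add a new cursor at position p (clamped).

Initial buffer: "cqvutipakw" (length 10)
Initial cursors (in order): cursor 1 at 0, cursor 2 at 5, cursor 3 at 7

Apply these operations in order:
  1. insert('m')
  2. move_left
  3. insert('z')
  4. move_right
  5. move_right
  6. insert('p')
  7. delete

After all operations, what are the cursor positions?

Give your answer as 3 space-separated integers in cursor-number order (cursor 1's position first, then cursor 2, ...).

Answer: 3 10 14

Derivation:
After op 1 (insert('m')): buffer="mcqvutmipmakw" (len 13), cursors c1@1 c2@7 c3@10, authorship 1.....2..3...
After op 2 (move_left): buffer="mcqvutmipmakw" (len 13), cursors c1@0 c2@6 c3@9, authorship 1.....2..3...
After op 3 (insert('z')): buffer="zmcqvutzmipzmakw" (len 16), cursors c1@1 c2@8 c3@12, authorship 11.....22..33...
After op 4 (move_right): buffer="zmcqvutzmipzmakw" (len 16), cursors c1@2 c2@9 c3@13, authorship 11.....22..33...
After op 5 (move_right): buffer="zmcqvutzmipzmakw" (len 16), cursors c1@3 c2@10 c3@14, authorship 11.....22..33...
After op 6 (insert('p')): buffer="zmcpqvutzmippzmapkw" (len 19), cursors c1@4 c2@12 c3@17, authorship 11.1....22.2.33.3..
After op 7 (delete): buffer="zmcqvutzmipzmakw" (len 16), cursors c1@3 c2@10 c3@14, authorship 11.....22..33...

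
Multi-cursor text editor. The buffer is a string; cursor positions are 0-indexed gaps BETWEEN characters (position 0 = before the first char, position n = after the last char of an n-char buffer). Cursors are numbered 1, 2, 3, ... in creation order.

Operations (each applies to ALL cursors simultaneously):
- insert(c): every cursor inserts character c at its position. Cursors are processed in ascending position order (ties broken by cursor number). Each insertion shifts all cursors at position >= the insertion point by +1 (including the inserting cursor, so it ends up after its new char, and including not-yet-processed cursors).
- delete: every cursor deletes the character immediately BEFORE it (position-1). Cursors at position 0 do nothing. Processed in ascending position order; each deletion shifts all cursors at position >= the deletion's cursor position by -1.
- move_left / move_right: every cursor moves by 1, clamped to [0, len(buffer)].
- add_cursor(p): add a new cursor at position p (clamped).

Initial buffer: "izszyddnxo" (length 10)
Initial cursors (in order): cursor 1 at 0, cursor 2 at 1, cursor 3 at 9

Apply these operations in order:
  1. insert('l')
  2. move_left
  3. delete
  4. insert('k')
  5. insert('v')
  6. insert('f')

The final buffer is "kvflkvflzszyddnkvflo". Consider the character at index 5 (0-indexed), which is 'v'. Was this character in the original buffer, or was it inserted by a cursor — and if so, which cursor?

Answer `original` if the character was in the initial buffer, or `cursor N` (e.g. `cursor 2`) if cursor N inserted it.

Answer: cursor 2

Derivation:
After op 1 (insert('l')): buffer="lilzszyddnxlo" (len 13), cursors c1@1 c2@3 c3@12, authorship 1.2........3.
After op 2 (move_left): buffer="lilzszyddnxlo" (len 13), cursors c1@0 c2@2 c3@11, authorship 1.2........3.
After op 3 (delete): buffer="llzszyddnlo" (len 11), cursors c1@0 c2@1 c3@9, authorship 12.......3.
After op 4 (insert('k')): buffer="klklzszyddnklo" (len 14), cursors c1@1 c2@3 c3@12, authorship 1122.......33.
After op 5 (insert('v')): buffer="kvlkvlzszyddnkvlo" (len 17), cursors c1@2 c2@5 c3@15, authorship 111222.......333.
After op 6 (insert('f')): buffer="kvflkvflzszyddnkvflo" (len 20), cursors c1@3 c2@7 c3@18, authorship 11112222.......3333.
Authorship (.=original, N=cursor N): 1 1 1 1 2 2 2 2 . . . . . . . 3 3 3 3 .
Index 5: author = 2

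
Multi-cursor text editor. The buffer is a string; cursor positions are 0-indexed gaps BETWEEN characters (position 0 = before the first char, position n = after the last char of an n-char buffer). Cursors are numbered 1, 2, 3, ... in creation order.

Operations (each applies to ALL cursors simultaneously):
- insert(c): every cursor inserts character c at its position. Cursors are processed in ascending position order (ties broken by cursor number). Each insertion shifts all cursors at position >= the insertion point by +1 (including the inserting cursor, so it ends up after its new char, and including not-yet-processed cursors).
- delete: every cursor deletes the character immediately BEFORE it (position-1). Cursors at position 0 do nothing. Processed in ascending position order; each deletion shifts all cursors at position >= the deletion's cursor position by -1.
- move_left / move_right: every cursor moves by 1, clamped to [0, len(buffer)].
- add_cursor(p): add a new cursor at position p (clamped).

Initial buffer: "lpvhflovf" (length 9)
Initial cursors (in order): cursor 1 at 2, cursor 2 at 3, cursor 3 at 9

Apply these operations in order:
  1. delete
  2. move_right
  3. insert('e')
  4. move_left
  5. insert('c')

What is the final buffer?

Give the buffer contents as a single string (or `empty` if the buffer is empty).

Answer: lhecceflovce

Derivation:
After op 1 (delete): buffer="lhflov" (len 6), cursors c1@1 c2@1 c3@6, authorship ......
After op 2 (move_right): buffer="lhflov" (len 6), cursors c1@2 c2@2 c3@6, authorship ......
After op 3 (insert('e')): buffer="lheeflove" (len 9), cursors c1@4 c2@4 c3@9, authorship ..12....3
After op 4 (move_left): buffer="lheeflove" (len 9), cursors c1@3 c2@3 c3@8, authorship ..12....3
After op 5 (insert('c')): buffer="lhecceflovce" (len 12), cursors c1@5 c2@5 c3@11, authorship ..1122....33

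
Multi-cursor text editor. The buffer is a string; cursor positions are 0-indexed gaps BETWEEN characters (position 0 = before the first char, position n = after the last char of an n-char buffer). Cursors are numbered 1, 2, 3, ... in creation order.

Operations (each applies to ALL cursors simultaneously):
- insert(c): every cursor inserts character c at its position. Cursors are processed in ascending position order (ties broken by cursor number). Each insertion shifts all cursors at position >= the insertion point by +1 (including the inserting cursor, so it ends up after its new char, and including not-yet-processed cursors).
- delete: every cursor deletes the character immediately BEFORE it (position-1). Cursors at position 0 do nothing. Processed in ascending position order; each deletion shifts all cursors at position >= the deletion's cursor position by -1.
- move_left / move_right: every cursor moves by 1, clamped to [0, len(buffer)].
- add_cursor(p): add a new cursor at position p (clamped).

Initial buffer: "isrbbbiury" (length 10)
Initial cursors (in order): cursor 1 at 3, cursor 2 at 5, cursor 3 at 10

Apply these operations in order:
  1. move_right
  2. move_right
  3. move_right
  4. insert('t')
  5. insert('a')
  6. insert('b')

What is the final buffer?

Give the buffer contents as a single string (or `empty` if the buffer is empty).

Answer: isrbbbtabiutabrytab

Derivation:
After op 1 (move_right): buffer="isrbbbiury" (len 10), cursors c1@4 c2@6 c3@10, authorship ..........
After op 2 (move_right): buffer="isrbbbiury" (len 10), cursors c1@5 c2@7 c3@10, authorship ..........
After op 3 (move_right): buffer="isrbbbiury" (len 10), cursors c1@6 c2@8 c3@10, authorship ..........
After op 4 (insert('t')): buffer="isrbbbtiutryt" (len 13), cursors c1@7 c2@10 c3@13, authorship ......1..2..3
After op 5 (insert('a')): buffer="isrbbbtaiutaryta" (len 16), cursors c1@8 c2@12 c3@16, authorship ......11..22..33
After op 6 (insert('b')): buffer="isrbbbtabiutabrytab" (len 19), cursors c1@9 c2@14 c3@19, authorship ......111..222..333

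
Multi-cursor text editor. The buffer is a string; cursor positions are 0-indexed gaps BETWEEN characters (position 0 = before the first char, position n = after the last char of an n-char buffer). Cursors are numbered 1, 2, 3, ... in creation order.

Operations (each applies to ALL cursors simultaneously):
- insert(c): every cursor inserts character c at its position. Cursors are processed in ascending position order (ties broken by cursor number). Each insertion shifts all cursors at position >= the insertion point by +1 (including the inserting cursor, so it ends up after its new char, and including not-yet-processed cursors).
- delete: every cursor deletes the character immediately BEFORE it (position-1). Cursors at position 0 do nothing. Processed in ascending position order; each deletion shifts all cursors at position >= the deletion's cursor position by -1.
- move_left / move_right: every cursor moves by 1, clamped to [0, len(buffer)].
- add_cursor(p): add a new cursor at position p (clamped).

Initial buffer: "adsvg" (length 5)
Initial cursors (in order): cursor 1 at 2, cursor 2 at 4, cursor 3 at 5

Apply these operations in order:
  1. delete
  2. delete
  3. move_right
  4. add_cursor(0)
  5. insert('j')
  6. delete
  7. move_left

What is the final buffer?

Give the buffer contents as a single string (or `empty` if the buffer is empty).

Answer: empty

Derivation:
After op 1 (delete): buffer="as" (len 2), cursors c1@1 c2@2 c3@2, authorship ..
After op 2 (delete): buffer="" (len 0), cursors c1@0 c2@0 c3@0, authorship 
After op 3 (move_right): buffer="" (len 0), cursors c1@0 c2@0 c3@0, authorship 
After op 4 (add_cursor(0)): buffer="" (len 0), cursors c1@0 c2@0 c3@0 c4@0, authorship 
After op 5 (insert('j')): buffer="jjjj" (len 4), cursors c1@4 c2@4 c3@4 c4@4, authorship 1234
After op 6 (delete): buffer="" (len 0), cursors c1@0 c2@0 c3@0 c4@0, authorship 
After op 7 (move_left): buffer="" (len 0), cursors c1@0 c2@0 c3@0 c4@0, authorship 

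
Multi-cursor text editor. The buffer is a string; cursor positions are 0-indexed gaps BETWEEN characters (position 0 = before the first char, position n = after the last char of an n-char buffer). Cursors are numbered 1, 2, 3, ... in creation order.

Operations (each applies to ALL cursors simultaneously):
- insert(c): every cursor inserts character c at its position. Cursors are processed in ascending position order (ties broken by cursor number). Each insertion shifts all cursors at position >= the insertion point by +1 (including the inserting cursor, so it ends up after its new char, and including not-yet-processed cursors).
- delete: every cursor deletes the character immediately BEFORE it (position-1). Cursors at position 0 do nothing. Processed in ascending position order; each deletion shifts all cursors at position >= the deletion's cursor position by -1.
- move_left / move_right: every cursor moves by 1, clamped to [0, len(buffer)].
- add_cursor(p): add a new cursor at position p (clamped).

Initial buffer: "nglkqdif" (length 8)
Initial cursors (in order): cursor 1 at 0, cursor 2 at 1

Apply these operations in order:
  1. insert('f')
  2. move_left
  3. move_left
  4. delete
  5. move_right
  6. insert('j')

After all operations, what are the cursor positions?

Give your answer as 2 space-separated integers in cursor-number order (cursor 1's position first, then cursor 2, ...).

After op 1 (insert('f')): buffer="fnfglkqdif" (len 10), cursors c1@1 c2@3, authorship 1.2.......
After op 2 (move_left): buffer="fnfglkqdif" (len 10), cursors c1@0 c2@2, authorship 1.2.......
After op 3 (move_left): buffer="fnfglkqdif" (len 10), cursors c1@0 c2@1, authorship 1.2.......
After op 4 (delete): buffer="nfglkqdif" (len 9), cursors c1@0 c2@0, authorship .2.......
After op 5 (move_right): buffer="nfglkqdif" (len 9), cursors c1@1 c2@1, authorship .2.......
After op 6 (insert('j')): buffer="njjfglkqdif" (len 11), cursors c1@3 c2@3, authorship .122.......

Answer: 3 3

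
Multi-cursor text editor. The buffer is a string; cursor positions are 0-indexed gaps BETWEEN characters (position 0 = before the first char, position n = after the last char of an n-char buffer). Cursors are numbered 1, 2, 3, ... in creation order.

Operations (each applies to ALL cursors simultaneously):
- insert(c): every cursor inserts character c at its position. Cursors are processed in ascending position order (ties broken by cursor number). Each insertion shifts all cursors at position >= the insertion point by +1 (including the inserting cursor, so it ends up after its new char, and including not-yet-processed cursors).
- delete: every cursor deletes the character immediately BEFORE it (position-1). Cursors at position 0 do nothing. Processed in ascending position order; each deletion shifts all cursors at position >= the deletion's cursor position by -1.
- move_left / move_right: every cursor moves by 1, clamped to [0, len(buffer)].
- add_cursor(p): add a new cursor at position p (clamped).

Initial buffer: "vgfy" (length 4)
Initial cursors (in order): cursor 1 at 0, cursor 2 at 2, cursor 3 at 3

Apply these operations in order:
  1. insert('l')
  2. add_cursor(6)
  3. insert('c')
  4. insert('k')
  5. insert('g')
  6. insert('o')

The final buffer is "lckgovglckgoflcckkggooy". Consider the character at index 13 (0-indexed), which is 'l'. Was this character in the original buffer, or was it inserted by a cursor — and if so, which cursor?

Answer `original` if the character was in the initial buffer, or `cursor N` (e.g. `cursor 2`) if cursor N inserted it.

After op 1 (insert('l')): buffer="lvglfly" (len 7), cursors c1@1 c2@4 c3@6, authorship 1..2.3.
After op 2 (add_cursor(6)): buffer="lvglfly" (len 7), cursors c1@1 c2@4 c3@6 c4@6, authorship 1..2.3.
After op 3 (insert('c')): buffer="lcvglcflccy" (len 11), cursors c1@2 c2@6 c3@10 c4@10, authorship 11..22.334.
After op 4 (insert('k')): buffer="lckvglckflcckky" (len 15), cursors c1@3 c2@8 c3@14 c4@14, authorship 111..222.33434.
After op 5 (insert('g')): buffer="lckgvglckgflcckkggy" (len 19), cursors c1@4 c2@10 c3@18 c4@18, authorship 1111..2222.3343434.
After op 6 (insert('o')): buffer="lckgovglckgoflcckkggooy" (len 23), cursors c1@5 c2@12 c3@22 c4@22, authorship 11111..22222.334343434.
Authorship (.=original, N=cursor N): 1 1 1 1 1 . . 2 2 2 2 2 . 3 3 4 3 4 3 4 3 4 .
Index 13: author = 3

Answer: cursor 3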